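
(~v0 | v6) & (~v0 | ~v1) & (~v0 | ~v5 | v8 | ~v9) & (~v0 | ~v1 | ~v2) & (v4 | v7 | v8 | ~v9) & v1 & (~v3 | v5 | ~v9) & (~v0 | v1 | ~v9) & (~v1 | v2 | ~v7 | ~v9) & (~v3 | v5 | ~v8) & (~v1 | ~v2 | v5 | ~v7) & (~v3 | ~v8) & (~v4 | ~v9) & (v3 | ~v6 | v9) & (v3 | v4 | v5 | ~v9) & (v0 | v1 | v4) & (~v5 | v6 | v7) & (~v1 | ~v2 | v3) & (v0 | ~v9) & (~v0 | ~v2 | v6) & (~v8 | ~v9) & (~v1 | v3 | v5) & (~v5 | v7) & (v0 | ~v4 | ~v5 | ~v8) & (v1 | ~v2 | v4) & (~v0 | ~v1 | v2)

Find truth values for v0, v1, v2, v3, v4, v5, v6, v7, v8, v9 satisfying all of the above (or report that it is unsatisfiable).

Unit clause (v1) forces v1 = True.
In (~v0 | ~v1) only ~v0 is left, so v0 = False.
In (v0 | ~v9) only ~v9 is left, so v9 = False.
Set v2 = False.
Set v3 = True.
  then (~v3 | ~v8) forces v8 = False.
Set v4 = False.
Set v5 = False.
Set v6 = True.
Set v7 = True.
All clauses satisfied.

v0 = False, v1 = True, v2 = False, v3 = True, v4 = False, v5 = False, v6 = True, v7 = True, v8 = False, v9 = False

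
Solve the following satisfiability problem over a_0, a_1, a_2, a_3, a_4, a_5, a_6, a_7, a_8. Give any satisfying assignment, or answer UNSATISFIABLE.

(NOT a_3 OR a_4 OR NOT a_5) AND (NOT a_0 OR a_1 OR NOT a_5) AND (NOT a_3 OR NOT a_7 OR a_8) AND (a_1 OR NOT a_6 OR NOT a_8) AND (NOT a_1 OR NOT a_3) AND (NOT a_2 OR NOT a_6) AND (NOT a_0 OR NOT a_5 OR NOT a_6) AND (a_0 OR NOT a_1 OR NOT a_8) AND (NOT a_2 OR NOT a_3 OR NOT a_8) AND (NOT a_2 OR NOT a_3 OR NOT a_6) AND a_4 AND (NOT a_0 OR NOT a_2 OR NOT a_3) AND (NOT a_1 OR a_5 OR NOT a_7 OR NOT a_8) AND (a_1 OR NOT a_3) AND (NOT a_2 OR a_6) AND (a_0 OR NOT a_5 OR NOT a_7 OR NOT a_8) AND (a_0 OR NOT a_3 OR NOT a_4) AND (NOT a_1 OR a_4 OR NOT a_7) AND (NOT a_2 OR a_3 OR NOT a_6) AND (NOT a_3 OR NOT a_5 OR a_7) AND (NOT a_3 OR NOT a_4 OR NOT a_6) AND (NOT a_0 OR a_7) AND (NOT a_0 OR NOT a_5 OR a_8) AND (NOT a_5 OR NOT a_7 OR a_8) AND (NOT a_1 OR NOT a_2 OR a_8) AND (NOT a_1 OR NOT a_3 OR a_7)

a_0=F; a_1=F; a_2=F; a_3=F; a_4=T; a_5=F; a_6=F; a_7=T; a_8=F

Unit clause (a_4) forces a_4 = True.
Set a_0 = False.
  then (a_0 OR NOT a_3 OR NOT a_4) forces a_3 = False.
Set a_1 = False.
Try a_2 = True:
  (NOT a_2 OR NOT a_6) forces a_6 = False.
  clause (NOT a_2 OR a_6) is falsified — backtrack.
So a_2 = False.
Set a_5 = False.
Set a_6 = False.
Set a_7 = True.
Set a_8 = False.
All clauses satisfied.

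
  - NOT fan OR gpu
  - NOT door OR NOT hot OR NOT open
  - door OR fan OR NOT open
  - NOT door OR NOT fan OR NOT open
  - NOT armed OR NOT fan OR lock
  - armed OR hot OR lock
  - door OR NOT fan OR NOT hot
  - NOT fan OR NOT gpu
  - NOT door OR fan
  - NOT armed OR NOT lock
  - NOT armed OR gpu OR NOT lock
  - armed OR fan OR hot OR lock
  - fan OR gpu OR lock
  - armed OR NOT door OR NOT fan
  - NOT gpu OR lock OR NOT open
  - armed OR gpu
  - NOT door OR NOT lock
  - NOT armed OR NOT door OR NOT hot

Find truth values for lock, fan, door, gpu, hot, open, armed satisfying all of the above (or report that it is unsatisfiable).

lock = True, fan = False, door = False, gpu = True, hot = True, open = False, armed = False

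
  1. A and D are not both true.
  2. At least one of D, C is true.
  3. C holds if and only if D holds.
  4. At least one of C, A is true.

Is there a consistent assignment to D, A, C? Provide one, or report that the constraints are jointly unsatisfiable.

D=T, A=F, C=T

  (1) A=F, D=T — not both ✓
  (2) {D, C}: 2 true — at least one ✓
  (3) C=T, D=T — same ✓
  (4) {C, A}: 1 true — at least one ✓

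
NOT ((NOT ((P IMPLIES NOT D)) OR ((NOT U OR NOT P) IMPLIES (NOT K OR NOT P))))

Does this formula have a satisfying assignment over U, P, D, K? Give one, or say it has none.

U = False; P = True; D = False; K = True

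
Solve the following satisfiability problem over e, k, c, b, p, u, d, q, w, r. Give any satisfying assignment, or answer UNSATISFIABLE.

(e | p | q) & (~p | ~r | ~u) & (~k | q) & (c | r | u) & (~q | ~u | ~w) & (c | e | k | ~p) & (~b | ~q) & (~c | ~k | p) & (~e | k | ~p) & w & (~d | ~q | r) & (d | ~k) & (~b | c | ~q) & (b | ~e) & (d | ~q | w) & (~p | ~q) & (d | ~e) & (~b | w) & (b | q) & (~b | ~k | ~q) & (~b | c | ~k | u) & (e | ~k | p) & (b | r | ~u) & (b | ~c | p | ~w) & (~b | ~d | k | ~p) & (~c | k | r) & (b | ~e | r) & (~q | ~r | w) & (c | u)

Unit clause (w) forces w = True.
Set e = True.
  then (b | ~e) forces b = True.
  then (d | ~e) forces d = True.
  then (~b | ~q) forces q = False.
  then (~k | q) forces k = False.
  then (~e | k | ~p) forces p = False.
Set c = False.
  then (c | u) forces u = True.
Set r = False.
All clauses satisfied.

e: True, k: False, c: False, b: True, p: False, u: True, d: True, q: False, w: True, r: False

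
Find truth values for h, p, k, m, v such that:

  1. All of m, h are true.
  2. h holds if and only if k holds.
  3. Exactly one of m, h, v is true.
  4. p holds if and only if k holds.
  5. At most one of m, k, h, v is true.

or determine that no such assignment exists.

Unsatisfiable — no assignment works.

Case h = True:
  (1) forces m = True.
  Constraint (3) is violated (m=T, h=T) — contradiction.
Case h = False:
  Constraint (1) is violated (h=F) — contradiction.
Both cases fail — unsatisfiable.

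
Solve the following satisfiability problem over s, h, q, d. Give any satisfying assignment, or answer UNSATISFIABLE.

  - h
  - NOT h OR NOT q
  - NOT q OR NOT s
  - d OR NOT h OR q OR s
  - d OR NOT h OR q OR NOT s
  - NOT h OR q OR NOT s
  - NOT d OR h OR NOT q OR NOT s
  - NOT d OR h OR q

Unit clause (h) forces h = True.
In (NOT h OR NOT q) only NOT q is left, so q = False.
In (NOT h OR q OR NOT s) only NOT s is left, so s = False.
In (d OR NOT h OR q OR s) only d is left, so d = True.
All clauses satisfied.

s = False, h = True, q = False, d = True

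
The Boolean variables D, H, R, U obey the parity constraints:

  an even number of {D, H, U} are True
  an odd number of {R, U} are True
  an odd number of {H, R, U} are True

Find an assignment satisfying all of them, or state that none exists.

D = False, H = False, R = True, U = False

{D, H, U}: 0 true → even ✓
{R, U}: 1 true → odd ✓
{H, R, U}: 1 true → odd ✓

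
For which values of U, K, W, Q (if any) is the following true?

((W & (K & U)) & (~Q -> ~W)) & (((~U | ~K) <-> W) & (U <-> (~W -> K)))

No satisfying assignment exists.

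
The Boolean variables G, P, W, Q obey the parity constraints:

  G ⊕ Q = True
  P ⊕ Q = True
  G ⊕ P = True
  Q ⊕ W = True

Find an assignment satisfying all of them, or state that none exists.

Adding constraints 1, 2, 3 mod 2: every variable appears an even number of times on the left, so the left side is 0.
But the right sides sum to 1 (mod 2). 0 ≠ 1 — the system is inconsistent.

Unsatisfiable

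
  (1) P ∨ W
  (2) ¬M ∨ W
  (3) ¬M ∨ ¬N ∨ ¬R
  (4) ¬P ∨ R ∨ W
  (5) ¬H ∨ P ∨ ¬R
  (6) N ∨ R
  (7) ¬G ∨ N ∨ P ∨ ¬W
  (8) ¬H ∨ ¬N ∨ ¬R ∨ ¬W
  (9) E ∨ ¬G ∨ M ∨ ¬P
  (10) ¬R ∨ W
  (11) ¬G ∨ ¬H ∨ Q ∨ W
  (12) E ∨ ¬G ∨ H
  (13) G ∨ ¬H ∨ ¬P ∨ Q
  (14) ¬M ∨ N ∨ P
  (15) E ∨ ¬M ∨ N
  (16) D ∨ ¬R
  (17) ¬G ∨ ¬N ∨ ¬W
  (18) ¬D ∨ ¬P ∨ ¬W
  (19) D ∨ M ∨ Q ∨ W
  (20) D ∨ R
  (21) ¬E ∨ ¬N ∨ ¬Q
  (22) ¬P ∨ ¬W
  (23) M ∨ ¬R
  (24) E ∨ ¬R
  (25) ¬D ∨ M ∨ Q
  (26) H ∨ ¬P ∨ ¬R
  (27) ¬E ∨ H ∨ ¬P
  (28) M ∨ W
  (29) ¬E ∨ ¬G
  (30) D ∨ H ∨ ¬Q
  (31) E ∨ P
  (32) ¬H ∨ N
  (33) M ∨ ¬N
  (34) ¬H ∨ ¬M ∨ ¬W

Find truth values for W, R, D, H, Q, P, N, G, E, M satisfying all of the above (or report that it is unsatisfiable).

W=T, R=F, D=T, H=F, Q=F, P=F, N=T, G=F, E=T, M=T

Try W = False:
  (P ∨ W) forces P = True.
  (¬M ∨ W) forces M = False.
  clause (M ∨ W) is falsified — backtrack.
So W = True.
  then (¬P ∨ ¬W) forces P = False.
  then (E ∨ P) forces E = True.
  then (¬E ∨ ¬G) forces G = False.
Set R = False.
  then (N ∨ R) forces N = True.
  then (D ∨ R) forces D = True.
  then (¬E ∨ ¬N ∨ ¬Q) forces Q = False.
  then (¬D ∨ M ∨ Q) forces M = True.
  then (¬H ∨ ¬M ∨ ¬W) forces H = False.
All clauses satisfied.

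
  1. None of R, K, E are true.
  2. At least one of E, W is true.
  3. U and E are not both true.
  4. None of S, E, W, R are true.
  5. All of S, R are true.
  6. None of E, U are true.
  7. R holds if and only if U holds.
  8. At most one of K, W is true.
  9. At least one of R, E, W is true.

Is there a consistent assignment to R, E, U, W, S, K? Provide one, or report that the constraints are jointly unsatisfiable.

UNSATISFIABLE

Case R = True:
  Constraint (1) is violated (R=T) — contradiction.
Case R = False:
  Constraint (5) is violated (R=F) — contradiction.
Both cases fail — unsatisfiable.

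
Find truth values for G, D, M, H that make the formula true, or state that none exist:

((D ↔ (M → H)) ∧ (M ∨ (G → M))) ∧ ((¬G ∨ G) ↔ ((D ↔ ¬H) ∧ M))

Case M = True: the formula simplifies to (D ↔ H) ∧ ((¬G ∨ G) ↔ (D ↔ ¬H)).
  G = True: simplifies to (D ↔ H) ∧ (D ↔ ¬H).
    D = True: simplifies to H ∧ ¬H.
      H = True: the conjunct ¬H is False.
      H = False: the conjunct H is False.
    D = False: simplifies to ¬H ∧ H.
      H = True: the conjunct ¬H is False.
      H = False: the conjunct H is False.
  G = False: simplifies to (D ↔ H) ∧ (D ↔ ¬H).
    D = True: simplifies to H ∧ ¬H.
      H = True: the conjunct ¬H is False.
      H = False: the conjunct H is False.
    D = False: simplifies to ¬H ∧ H.
      H = True: the conjunct ¬H is False.
      H = False: the conjunct H is False.
Case M = False: the formula simplifies to (D ∧ ¬G) ∧ ¬((¬G ∨ G)).
  G = True: the conjunct ¬G is False.
  G = False: the conjunct ¬((¬G ∨ G)) becomes ¬((True ∨ False)) = False.
Both cases fail — unsatisfiable.

Unsatisfiable — no assignment works.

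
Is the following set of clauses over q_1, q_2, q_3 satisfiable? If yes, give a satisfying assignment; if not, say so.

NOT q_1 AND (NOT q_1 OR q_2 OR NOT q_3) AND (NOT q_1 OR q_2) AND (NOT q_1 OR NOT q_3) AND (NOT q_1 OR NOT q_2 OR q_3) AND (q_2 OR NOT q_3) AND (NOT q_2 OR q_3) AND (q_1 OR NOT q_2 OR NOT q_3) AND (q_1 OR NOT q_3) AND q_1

Case q_1 = True:
  Clause (NOT q_1) is falsified — contradiction.
Case q_1 = False:
  Clause (q_1) is falsified — contradiction.
Both cases fail, so the formula is unsatisfiable.

UNSATISFIABLE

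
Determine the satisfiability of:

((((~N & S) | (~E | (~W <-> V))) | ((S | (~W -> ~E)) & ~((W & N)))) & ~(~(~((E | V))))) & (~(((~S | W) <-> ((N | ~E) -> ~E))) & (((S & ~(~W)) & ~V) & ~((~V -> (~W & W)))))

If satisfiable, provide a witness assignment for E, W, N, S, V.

No satisfying assignment exists.

Case E = True: the conjunct ~(~(~((E | V)))) becomes ~(~False) = False.
Case E = False: the formula simplifies to ~(~(~V)) & (~((~S | W)) & (((S & ~(~W)) & ~V) & ~((~V -> (~W & W))))).
  W = True: the conjunct ~((~S | W)) becomes ~((~S | True)) = False.
  W = False: the conjunct ~(~W) becomes ~(~False) = False.
Both cases fail — unsatisfiable.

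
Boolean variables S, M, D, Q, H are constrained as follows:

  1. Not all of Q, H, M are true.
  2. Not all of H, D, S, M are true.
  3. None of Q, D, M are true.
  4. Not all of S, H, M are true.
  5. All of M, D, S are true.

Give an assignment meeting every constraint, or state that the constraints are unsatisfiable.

The formula is unsatisfiable.

Case M = True:
  Constraint (3) is violated (M=T) — contradiction.
Case M = False:
  Constraint (5) is violated (M=F) — contradiction.
Both cases fail — unsatisfiable.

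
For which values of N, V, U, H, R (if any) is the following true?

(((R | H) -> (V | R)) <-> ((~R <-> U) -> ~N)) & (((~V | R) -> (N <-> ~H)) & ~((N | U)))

N = False, V = True, U = False, H = True, R = False

  ((R | H) -> (V | R)) <-> ((~R <-> U) -> ~N) = True
    (R | H) -> (V | R) = True
      R | H = True
      V | R = True
    (~R <-> U) -> ~N = True
      ~R <-> U = False
        ~R = True
      ~N = True
  ((~V | R) -> (N <-> ~H)) & ~((N | U)) = True
    (~V | R) -> (N <-> ~H) = True
      ~V | R = False
        ~V = False
      N <-> ~H = True
        ~H = False
    ~((N | U)) = True
      N | U = False
Both conjuncts True, so the formula holds.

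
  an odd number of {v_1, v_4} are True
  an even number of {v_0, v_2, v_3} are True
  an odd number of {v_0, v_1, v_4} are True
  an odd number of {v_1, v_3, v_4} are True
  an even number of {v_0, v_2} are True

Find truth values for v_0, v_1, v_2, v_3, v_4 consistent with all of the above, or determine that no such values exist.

v_0 = False, v_1 = False, v_2 = False, v_3 = False, v_4 = True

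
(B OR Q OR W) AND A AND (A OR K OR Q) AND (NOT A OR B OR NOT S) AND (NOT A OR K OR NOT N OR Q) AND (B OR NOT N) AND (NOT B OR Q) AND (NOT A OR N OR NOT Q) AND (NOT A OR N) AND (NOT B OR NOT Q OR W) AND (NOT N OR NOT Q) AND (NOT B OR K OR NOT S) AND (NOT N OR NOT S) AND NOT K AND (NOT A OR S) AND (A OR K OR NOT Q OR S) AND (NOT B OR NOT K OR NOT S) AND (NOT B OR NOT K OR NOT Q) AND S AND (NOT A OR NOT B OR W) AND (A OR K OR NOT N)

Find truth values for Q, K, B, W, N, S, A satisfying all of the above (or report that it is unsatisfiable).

No satisfying assignment exists.

Case K = True:
  Clause (NOT K) is falsified — contradiction.
Case K = False:
  (A) forces A = True.
  (NOT A OR N) forces N = True.
  (NOT A OR K OR NOT N OR Q) forces Q = True.
  Clause (NOT N OR NOT Q) is falsified — contradiction.
Both cases fail, so the formula is unsatisfiable.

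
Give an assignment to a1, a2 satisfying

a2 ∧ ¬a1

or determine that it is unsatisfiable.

a1: False, a2: True

  ¬a1 = True
Both conjuncts True, so the formula holds.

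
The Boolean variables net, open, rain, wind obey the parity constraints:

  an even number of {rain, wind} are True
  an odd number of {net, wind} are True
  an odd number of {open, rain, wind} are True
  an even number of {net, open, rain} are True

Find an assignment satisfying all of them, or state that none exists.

net = False, open = True, rain = True, wind = True

{rain, wind}: 2 true → even ✓
{net, wind}: 1 true → odd ✓
{open, rain, wind}: 3 true → odd ✓
{net, open, rain}: 2 true → even ✓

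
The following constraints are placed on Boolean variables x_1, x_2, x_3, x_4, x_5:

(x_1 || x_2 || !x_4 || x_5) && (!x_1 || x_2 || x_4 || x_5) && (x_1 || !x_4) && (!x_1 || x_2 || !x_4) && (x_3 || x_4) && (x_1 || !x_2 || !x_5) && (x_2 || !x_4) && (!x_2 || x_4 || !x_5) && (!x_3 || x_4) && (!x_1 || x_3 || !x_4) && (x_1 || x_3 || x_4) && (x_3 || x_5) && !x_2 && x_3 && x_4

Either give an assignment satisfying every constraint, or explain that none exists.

UNSATISFIABLE

Case x_2 = True:
  Clause (!x_2) is falsified — contradiction.
Case x_2 = False:
  (x_2 || !x_4) forces x_4 = False.
  Clause (x_4) is falsified — contradiction.
Both cases fail, so the formula is unsatisfiable.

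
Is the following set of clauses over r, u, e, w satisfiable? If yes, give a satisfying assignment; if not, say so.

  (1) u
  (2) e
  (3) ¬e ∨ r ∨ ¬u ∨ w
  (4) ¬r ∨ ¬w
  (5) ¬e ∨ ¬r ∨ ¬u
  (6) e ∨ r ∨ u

Unit clause (u) forces u = True.
Unit clause (e) forces e = True.
In (¬e ∨ ¬r ∨ ¬u) only ¬r is left, so r = False.
In (¬e ∨ r ∨ ¬u ∨ w) only w is left, so w = True.
Check each clause:
  (u): u holds.
  (e): e holds.
  (¬e ∨ r ∨ ¬u ∨ w): w holds.
  (¬r ∨ ¬w): ¬r holds.
  (¬e ∨ ¬r ∨ ¬u): ¬r holds.
  (e ∨ r ∨ u): e holds.
All clauses satisfied.

r = False, u = True, e = True, w = True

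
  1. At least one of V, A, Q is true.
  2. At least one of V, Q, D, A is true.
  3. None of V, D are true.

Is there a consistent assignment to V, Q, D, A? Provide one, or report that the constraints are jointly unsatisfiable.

V = False; Q = False; D = False; A = True

  (1) {V, A, Q}: 1 true — at least one ✓
  (2) {V, Q, D, A}: 1 true — at least one ✓
  (3) {V, D}: 0 true — none ✓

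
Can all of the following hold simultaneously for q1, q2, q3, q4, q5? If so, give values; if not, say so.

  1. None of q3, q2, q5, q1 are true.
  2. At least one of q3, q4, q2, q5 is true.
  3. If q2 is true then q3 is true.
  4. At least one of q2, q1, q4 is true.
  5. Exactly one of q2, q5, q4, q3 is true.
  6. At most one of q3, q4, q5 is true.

q1=F; q2=F; q3=F; q4=T; q5=F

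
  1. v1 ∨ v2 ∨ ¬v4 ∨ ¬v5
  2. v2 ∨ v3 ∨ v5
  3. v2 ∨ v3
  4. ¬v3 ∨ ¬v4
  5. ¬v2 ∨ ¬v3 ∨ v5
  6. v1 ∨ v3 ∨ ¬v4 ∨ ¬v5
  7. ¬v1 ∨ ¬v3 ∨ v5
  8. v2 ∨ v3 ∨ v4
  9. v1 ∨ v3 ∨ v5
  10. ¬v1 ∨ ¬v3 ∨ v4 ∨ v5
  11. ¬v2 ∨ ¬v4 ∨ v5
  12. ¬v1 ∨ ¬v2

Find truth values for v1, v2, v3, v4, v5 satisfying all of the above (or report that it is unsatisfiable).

Set v1 = False.
Set v2 = True.
Set v3 = True.
  then (¬v3 ∨ ¬v4) forces v4 = False.
  then (¬v2 ∨ ¬v3 ∨ v5) forces v5 = True.
All clauses satisfied.

v1=F, v2=T, v3=T, v4=F, v5=T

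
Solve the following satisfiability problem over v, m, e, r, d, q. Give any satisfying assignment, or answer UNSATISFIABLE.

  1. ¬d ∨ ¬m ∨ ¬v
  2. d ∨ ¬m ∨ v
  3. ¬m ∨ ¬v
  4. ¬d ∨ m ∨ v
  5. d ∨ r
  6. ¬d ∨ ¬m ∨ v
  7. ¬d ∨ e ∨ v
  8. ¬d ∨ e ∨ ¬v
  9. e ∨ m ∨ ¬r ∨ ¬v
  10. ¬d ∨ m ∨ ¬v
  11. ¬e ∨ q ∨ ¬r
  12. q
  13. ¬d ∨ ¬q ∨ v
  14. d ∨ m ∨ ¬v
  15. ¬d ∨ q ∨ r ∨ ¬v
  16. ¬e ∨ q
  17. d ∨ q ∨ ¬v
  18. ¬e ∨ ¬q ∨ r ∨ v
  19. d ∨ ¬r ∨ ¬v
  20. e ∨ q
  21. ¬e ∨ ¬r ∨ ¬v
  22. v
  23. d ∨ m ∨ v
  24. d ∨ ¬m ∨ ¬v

Case v = True:
  (¬m ∨ ¬v) forces m = False.
  (¬d ∨ m ∨ ¬v) forces d = False.
  Clause (d ∨ m ∨ ¬v) is falsified — contradiction.
Case v = False:
  Clause (v) is falsified — contradiction.
Both cases fail, so the formula is unsatisfiable.

UNSATISFIABLE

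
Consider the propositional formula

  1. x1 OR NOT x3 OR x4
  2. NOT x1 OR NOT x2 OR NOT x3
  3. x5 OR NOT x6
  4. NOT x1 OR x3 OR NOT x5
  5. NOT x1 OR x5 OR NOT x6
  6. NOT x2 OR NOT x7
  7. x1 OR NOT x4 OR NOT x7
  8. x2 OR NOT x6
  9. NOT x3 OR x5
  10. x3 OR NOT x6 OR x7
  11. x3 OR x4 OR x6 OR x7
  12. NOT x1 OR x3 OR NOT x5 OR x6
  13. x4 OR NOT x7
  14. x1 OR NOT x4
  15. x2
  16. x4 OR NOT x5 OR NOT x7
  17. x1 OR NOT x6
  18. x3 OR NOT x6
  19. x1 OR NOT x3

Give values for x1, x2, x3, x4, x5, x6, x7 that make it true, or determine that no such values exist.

Unit clause (x2) forces x2 = True.
In (NOT x2 OR NOT x7) only NOT x7 is left, so x7 = False.
Set x1 = True.
  then (NOT x1 OR NOT x2 OR NOT x3) forces x3 = False.
  then (NOT x1 OR x3 OR NOT x5) forces x5 = False.
  then (NOT x1 OR x5 OR NOT x6) forces x6 = False.
  then (x3 OR x4 OR x6 OR x7) forces x4 = True.
All clauses satisfied.

x1 = True; x2 = True; x3 = False; x4 = True; x5 = False; x6 = False; x7 = False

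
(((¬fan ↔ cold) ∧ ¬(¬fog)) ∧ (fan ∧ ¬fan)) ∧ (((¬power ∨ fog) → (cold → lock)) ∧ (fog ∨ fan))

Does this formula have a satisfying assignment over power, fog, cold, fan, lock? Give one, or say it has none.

Case fan = True: the conjunct ¬fan is False.
Case fan = False: the conjunct fan is False.
Both cases fail — unsatisfiable.

No satisfying assignment exists.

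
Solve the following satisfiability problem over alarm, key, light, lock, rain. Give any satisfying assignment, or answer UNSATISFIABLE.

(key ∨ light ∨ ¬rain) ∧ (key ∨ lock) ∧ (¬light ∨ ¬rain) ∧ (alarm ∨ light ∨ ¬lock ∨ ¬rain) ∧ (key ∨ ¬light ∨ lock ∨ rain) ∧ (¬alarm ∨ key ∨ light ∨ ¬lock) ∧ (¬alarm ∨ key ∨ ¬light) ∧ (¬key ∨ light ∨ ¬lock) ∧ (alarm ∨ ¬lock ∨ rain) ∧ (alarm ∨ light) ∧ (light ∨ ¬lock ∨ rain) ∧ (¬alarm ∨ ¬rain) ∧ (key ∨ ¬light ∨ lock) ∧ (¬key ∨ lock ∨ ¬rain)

Set alarm = True.
  then (¬alarm ∨ ¬rain) forces rain = False.
Try key = False:
  (key ∨ lock) forces lock = True.
  (¬alarm ∨ key ∨ light ∨ ¬lock) forces light = True.
  clause (¬alarm ∨ key ∨ ¬light) is falsified — backtrack.
So key = True.
Set light = True.
Set lock = True.
All clauses satisfied.

alarm = True, key = True, light = True, lock = True, rain = False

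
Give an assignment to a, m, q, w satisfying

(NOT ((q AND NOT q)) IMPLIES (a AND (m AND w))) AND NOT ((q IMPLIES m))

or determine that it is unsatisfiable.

UNSATISFIABLE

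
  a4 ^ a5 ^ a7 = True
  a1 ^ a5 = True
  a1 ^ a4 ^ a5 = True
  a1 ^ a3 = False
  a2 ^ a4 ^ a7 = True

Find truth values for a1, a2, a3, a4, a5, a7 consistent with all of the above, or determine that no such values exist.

a1=T, a2=F, a3=T, a4=F, a5=F, a7=T

a4 ^ a5 ^ a7 = F ^ F ^ T = True ✓
a1 ^ a5 = T ^ F = True ✓
a1 ^ a4 ^ a5 = T ^ F ^ F = True ✓
a1 ^ a3 = T ^ T = False ✓
a2 ^ a4 ^ a7 = F ^ F ^ T = True ✓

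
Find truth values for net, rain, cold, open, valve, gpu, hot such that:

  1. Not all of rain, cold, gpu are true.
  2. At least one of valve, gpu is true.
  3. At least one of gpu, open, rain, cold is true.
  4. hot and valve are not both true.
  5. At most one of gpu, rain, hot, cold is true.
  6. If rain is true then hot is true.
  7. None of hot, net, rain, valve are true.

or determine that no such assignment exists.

net = False; rain = False; cold = False; open = True; valve = False; gpu = True; hot = False

  (1) {rain, cold, gpu}: 1/3 true — not all ✓
  (2) {valve, gpu}: 1 true — at least one ✓
  (3) {gpu, open, rain, cold}: 2 true — at least one ✓
  (4) hot=F, valve=F — not both ✓
  (5) {gpu, rain, hot, cold}: 1 true — at most one ✓
  (6) rain=F ⇒ hot: vacuous ✓
  (7) {hot, net, rain, valve}: 0 true — none ✓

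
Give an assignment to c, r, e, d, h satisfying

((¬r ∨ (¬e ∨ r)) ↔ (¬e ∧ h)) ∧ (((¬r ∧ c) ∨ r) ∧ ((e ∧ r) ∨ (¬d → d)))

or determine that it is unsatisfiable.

c = False, r = True, e = False, d = True, h = True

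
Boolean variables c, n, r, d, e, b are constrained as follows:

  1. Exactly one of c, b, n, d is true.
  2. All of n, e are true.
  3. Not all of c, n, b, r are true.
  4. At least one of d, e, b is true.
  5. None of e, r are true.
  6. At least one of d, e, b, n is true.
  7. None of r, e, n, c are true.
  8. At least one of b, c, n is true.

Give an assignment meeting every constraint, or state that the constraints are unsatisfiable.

UNSATISFIABLE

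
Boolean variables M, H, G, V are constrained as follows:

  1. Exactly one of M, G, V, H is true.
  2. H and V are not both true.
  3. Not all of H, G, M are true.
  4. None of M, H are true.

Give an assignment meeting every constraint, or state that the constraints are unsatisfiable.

M=F, H=F, G=F, V=T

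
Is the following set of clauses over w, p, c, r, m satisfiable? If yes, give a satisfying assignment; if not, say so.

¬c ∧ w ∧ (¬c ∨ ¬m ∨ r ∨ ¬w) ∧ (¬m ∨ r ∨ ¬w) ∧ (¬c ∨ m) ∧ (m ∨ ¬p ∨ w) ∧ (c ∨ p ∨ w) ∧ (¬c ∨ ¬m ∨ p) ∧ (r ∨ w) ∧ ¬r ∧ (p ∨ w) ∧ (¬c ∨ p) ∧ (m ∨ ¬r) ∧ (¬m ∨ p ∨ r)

w=T, p=T, c=F, r=F, m=F

Unit clause (¬c) forces c = False.
Unit clause (w) forces w = True.
Unit clause (¬r) forces r = False.
In (¬m ∨ r ∨ ¬w) only ¬m is left, so m = False.
Set p = True.
All clauses satisfied.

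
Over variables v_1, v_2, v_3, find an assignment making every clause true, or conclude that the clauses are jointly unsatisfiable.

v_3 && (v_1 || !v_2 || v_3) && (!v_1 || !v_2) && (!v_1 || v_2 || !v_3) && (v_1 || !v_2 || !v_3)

Unit clause (v_3) forces v_3 = True.
Try v_1 = True:
  (!v_1 || !v_2) forces v_2 = False.
  clause (!v_1 || v_2 || !v_3) is falsified — backtrack.
So v_1 = False.
  then (v_1 || !v_2 || !v_3) forces v_2 = False.
Check each clause:
  (v_3): v_3 holds.
  (v_1 || !v_2 || v_3): !v_2 holds.
  (!v_1 || !v_2): !v_1 holds.
  (!v_1 || v_2 || !v_3): !v_1 holds.
  (v_1 || !v_2 || !v_3): !v_2 holds.
All clauses satisfied.

v_1=F, v_2=F, v_3=T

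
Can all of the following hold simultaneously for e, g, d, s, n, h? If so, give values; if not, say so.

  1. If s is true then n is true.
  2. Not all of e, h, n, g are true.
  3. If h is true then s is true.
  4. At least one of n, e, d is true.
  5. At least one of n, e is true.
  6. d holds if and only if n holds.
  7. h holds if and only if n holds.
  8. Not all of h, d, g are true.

e = True; g = False; d = True; s = True; n = True; h = True

  (1) s=T ⇒ n: T ✓
  (2) {e, h, n, g}: 3/4 true — not all ✓
  (3) h=T ⇒ s: T ✓
  (4) {n, e, d}: 3 true — at least one ✓
  (5) {n, e}: 2 true — at least one ✓
  (6) d=T, n=T — same ✓
  (7) h=T, n=T — same ✓
  (8) {h, d, g}: 2/3 true — not all ✓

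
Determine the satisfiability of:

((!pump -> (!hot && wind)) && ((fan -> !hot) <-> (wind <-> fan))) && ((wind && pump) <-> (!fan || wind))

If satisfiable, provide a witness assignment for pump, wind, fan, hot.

pump=T, wind=F, fan=T, hot=T

  (!pump -> (!hot && wind)) && ((fan -> !hot) <-> (wind <-> fan)) = True
    !pump -> (!hot && wind) = True
      !pump = False
      !hot && wind = False
        !hot = False
    (fan -> !hot) <-> (wind <-> fan) = True
      fan -> !hot = False
        !hot = False
      wind <-> fan = False
  (wind && pump) <-> (!fan || wind) = True
    wind && pump = False
    !fan || wind = False
      !fan = False
Both conjuncts True, so the formula holds.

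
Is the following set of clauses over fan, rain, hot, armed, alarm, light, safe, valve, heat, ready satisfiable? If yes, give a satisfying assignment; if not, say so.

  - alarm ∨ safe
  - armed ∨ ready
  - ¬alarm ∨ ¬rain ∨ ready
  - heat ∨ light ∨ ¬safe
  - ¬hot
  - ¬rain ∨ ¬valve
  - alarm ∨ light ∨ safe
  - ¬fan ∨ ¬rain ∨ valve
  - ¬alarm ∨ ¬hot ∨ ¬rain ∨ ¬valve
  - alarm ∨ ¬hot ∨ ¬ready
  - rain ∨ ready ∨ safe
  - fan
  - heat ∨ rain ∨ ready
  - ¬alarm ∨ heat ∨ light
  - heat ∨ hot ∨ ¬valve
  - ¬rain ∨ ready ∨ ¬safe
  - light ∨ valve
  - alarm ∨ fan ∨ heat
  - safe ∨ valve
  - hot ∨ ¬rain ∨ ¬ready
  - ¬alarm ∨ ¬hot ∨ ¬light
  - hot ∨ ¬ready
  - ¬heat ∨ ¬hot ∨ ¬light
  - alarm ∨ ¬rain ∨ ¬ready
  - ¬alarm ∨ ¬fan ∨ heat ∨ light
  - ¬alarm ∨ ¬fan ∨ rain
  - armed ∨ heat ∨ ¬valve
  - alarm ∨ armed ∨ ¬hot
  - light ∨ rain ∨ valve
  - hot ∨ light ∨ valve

fan = True; rain = False; hot = False; armed = True; alarm = False; light = True; safe = True; valve = False; heat = True; ready = False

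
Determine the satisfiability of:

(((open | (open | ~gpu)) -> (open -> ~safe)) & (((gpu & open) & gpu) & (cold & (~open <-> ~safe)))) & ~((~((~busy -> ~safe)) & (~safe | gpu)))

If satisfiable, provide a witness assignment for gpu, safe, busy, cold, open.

Unsatisfiable

Case open = True: the formula simplifies to (~safe & ((gpu & gpu) & (cold & safe))) & ~((~((~busy -> ~safe)) & (~safe | gpu))).
  safe = True: the conjunct ~safe is False.
  safe = False: the conjunct safe is False.
Case open = False: the conjunct open is False.
Both cases fail — unsatisfiable.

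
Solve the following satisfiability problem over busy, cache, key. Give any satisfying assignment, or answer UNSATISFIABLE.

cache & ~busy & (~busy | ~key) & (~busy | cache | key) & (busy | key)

Unit clause (cache) forces cache = True.
Unit clause (~busy) forces busy = False.
In (busy | key) only key is left, so key = True.
Check each clause:
  (cache): cache holds.
  (~busy): ~busy holds.
  (~busy | ~key): ~busy holds.
  (~busy | cache | key): ~busy holds.
  (busy | key): key holds.
All clauses satisfied.

busy=F, cache=T, key=T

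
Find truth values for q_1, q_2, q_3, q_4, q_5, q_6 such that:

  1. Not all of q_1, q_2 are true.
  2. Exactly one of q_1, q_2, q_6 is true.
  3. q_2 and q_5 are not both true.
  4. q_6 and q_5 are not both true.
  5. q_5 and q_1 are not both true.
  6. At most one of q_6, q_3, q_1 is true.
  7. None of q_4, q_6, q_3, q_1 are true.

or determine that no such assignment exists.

q_1: False, q_2: True, q_3: False, q_4: False, q_5: False, q_6: False

  (1) {q_1, q_2}: 1/2 true — not all ✓
  (2) {q_1, q_2, q_6}: 1 true — exactly one ✓
  (3) q_2=T, q_5=F — not both ✓
  (4) q_6=F, q_5=F — not both ✓
  (5) q_5=F, q_1=F — not both ✓
  (6) {q_6, q_3, q_1}: 0 true — at most one ✓
  (7) {q_4, q_6, q_3, q_1}: 0 true — none ✓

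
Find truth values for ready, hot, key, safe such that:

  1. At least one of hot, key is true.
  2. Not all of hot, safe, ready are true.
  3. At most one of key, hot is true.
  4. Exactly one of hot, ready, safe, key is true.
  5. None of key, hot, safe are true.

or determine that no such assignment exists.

Unsatisfiable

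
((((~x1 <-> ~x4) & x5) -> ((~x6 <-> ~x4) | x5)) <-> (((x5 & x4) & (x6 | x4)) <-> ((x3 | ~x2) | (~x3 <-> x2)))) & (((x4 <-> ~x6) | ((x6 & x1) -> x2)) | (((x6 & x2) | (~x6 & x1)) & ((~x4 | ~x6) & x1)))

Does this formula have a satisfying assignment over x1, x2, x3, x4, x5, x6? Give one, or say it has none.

x1 = True, x2 = True, x3 = False, x4 = True, x5 = True, x6 = False

  (((~x1 <-> ~x4) & x5) -> ((~x6 <-> ~x4) | x5)) <-> (((x5 & x4) & (x6 | x4)) <-> ((x3 | ~x2) | (~x3 <-> x2))) = True
    ((~x1 <-> ~x4) & x5) -> ((~x6 <-> ~x4) | x5) = True
      (~x1 <-> ~x4) & x5 = True
        ~x1 <-> ~x4 = True
          ~x1 = False
          ~x4 = False
      (~x6 <-> ~x4) | x5 = True
        ~x6 <-> ~x4 = False
          ~x6 = True
          ~x4 = False
    ((x5 & x4) & (x6 | x4)) <-> ((x3 | ~x2) | (~x3 <-> x2)) = True
      (x5 & x4) & (x6 | x4) = True
        x5 & x4 = True
        x6 | x4 = True
      (x3 | ~x2) | (~x3 <-> x2) = True
        x3 | ~x2 = False
          ~x2 = False
        ~x3 <-> x2 = True
          ~x3 = True
  ((x4 <-> ~x6) | ((x6 & x1) -> x2)) | (((x6 & x2) | (~x6 & x1)) & ((~x4 | ~x6) & x1)) = True
    (x4 <-> ~x6) | ((x6 & x1) -> x2) = True
      x4 <-> ~x6 = True
        ~x6 = True
      (x6 & x1) -> x2 = True
        x6 & x1 = False
    ((x6 & x2) | (~x6 & x1)) & ((~x4 | ~x6) & x1) = True
      (x6 & x2) | (~x6 & x1) = True
        x6 & x2 = False
        ~x6 & x1 = True
          ~x6 = True
      (~x4 | ~x6) & x1 = True
        ~x4 | ~x6 = True
          ~x4 = False
          ~x6 = True
Both conjuncts True, so the formula holds.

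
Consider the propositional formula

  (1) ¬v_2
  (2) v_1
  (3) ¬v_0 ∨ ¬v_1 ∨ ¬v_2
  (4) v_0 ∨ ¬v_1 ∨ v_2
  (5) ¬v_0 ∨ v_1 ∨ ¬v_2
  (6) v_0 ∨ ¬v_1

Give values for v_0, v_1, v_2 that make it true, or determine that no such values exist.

v_0=T; v_1=T; v_2=F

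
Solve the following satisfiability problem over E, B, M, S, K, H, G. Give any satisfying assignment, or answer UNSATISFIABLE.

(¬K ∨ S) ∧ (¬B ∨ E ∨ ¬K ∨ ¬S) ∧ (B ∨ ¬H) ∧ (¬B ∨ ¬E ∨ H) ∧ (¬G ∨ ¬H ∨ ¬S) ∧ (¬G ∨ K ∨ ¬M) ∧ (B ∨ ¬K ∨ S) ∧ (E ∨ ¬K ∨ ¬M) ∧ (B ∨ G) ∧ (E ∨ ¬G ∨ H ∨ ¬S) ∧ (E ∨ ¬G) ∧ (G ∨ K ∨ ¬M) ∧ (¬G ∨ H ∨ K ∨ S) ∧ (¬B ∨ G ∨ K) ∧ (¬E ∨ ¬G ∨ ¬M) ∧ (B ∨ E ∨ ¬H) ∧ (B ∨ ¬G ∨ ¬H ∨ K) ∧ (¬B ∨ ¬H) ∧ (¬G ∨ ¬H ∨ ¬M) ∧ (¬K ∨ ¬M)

E = True; B = False; M = False; S = True; K = True; H = False; G = True

Try E = False:
  (E ∨ ¬G) forces G = False.
  (B ∨ G) forces B = True.
  (¬B ∨ G ∨ K) forces K = True.
  (¬K ∨ S) forces S = True.
  clause (¬B ∨ E ∨ ¬K ∨ ¬S) is falsified — backtrack.
So E = True.
Set B = False.
  then (B ∨ ¬H) forces H = False.
  then (B ∨ G) forces G = True.
  then (¬E ∨ ¬G ∨ ¬M) forces M = False.
Set S = True.
Set K = True.
All clauses satisfied.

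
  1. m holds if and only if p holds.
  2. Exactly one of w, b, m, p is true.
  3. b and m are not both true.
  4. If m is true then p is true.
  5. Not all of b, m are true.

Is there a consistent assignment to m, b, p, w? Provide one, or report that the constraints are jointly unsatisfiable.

m = False, b = False, p = False, w = True

  (1) m=F, p=F — same ✓
  (2) {w, b, m, p}: 1 true — exactly one ✓
  (3) b=F, m=F — not both ✓
  (4) m=F ⇒ p: vacuous ✓
  (5) {b, m}: 0/2 true — not all ✓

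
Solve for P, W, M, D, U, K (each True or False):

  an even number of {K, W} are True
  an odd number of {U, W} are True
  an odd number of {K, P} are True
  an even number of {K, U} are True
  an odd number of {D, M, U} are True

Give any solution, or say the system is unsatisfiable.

No satisfying assignment exists.

Adding constraints 1, 2, 4 mod 2: every variable appears an even number of times on the left, so the left side is 0.
But the right sides sum to 1 (mod 2). 0 ≠ 1 — the system is inconsistent.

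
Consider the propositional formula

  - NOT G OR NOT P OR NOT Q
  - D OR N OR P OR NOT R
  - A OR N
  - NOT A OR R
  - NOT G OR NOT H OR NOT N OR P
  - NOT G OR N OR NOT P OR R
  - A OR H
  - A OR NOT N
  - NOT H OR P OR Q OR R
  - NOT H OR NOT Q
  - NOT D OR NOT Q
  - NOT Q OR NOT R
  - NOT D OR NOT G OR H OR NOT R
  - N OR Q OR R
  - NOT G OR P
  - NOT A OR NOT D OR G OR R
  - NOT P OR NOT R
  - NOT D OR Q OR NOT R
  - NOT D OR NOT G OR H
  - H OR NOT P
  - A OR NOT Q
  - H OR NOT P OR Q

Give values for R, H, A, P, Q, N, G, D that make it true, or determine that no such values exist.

R = True, H = True, A = True, P = False, Q = False, N = True, G = False, D = False

Try R = False:
  (NOT A OR R) forces A = False.
  (A OR N) forces N = True.
  clause (A OR NOT N) is falsified — backtrack.
So R = True.
  then (NOT Q OR NOT R) forces Q = False.
  then (NOT P OR NOT R) forces P = False.
  then (NOT D OR Q OR NOT R) forces D = False.
  then (D OR N OR P OR NOT R) forces N = True.
  then (A OR NOT N) forces A = True.
  then (NOT G OR P) forces G = False.
Set H = True.
All clauses satisfied.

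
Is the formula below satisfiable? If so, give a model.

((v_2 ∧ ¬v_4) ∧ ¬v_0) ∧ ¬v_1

v_0 = False, v_1 = False, v_2 = True, v_4 = False

  (v_2 ∧ ¬v_4) ∧ ¬v_0 = True
    v_2 ∧ ¬v_4 = True
      ¬v_4 = True
    ¬v_0 = True
  ¬v_1 = True
Both conjuncts True, so the formula holds.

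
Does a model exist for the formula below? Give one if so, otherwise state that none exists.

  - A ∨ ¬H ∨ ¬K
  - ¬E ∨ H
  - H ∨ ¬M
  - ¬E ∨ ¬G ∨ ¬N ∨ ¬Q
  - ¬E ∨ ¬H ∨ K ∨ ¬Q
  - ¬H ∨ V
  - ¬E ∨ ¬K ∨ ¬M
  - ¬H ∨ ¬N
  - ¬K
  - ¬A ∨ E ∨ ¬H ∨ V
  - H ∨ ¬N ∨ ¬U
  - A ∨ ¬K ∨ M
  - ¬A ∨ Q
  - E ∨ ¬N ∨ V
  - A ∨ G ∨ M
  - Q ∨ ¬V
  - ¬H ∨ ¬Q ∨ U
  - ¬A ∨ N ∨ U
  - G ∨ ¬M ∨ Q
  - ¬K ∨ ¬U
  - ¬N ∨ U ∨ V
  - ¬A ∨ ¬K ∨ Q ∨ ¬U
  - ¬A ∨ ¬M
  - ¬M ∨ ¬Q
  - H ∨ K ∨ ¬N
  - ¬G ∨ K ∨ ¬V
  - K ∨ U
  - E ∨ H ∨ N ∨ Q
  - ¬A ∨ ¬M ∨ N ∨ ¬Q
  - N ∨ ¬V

K = False, V = False, M = False, G = True, H = False, A = False, N = False, Q = True, E = False, U = True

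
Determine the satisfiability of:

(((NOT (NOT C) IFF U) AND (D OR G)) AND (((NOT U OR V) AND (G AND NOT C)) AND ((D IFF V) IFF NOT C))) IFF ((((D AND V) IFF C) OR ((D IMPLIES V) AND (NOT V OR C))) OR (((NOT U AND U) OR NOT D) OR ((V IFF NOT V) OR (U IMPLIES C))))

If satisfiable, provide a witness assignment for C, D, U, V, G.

C=F, D=F, U=F, V=F, G=T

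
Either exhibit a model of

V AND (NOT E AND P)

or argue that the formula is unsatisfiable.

P=T; E=F; V=T

  NOT E AND P = True
    NOT E = True
Both conjuncts True, so the formula holds.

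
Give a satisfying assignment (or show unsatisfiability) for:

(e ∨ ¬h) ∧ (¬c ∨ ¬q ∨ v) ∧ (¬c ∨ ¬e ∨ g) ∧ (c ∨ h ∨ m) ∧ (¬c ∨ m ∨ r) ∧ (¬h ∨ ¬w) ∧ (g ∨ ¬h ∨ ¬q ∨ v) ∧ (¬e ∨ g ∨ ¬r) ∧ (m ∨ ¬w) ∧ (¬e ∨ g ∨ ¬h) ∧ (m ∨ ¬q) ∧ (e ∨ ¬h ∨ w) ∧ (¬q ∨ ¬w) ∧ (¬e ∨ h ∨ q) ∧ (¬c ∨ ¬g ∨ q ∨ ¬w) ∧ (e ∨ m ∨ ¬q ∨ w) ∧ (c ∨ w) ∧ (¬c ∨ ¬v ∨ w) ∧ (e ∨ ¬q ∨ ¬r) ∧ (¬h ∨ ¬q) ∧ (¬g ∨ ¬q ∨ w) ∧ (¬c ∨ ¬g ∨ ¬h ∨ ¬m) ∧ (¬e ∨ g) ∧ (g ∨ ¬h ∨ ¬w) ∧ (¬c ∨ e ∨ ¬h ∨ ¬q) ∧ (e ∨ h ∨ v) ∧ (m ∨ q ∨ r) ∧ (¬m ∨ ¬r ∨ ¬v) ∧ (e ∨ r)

Set w = False.
  then (c ∨ w) forces c = True.
  then (¬c ∨ ¬v ∨ w) forces v = False.
  then (¬c ∨ ¬q ∨ v) forces q = False.
Set m = False.
  then (¬c ∨ m ∨ r) forces r = True.
Try h = False:
  (¬e ∨ h ∨ q) forces e = False.
  clause (e ∨ h ∨ v) is falsified — backtrack.
So h = True.
  then (e ∨ ¬h) forces e = True.
  then (¬c ∨ ¬e ∨ g) forces g = True.
All clauses satisfied.

w = False, c = True, m = False, h = True, g = True, r = True, q = False, v = False, e = True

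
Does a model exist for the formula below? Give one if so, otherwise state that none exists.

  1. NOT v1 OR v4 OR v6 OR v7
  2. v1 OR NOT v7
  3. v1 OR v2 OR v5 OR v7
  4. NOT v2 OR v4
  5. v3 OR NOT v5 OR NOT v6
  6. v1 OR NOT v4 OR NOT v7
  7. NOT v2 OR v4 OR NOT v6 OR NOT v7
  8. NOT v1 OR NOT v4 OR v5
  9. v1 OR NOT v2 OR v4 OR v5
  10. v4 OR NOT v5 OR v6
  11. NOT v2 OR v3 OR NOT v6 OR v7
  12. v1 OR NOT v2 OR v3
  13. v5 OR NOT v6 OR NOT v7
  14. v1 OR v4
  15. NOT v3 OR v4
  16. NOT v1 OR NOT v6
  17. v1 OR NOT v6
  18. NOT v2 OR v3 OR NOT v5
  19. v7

v1 = True, v2 = False, v3 = True, v4 = True, v5 = True, v6 = False, v7 = True

Unit clause (v7) forces v7 = True.
In (v1 OR NOT v7) only v1 is left, so v1 = True.
In (NOT v1 OR NOT v6) only NOT v6 is left, so v6 = False.
Set v2 = False.
Set v3 = True.
  then (NOT v3 OR v4) forces v4 = True.
  then (NOT v1 OR NOT v4 OR v5) forces v5 = True.
All clauses satisfied.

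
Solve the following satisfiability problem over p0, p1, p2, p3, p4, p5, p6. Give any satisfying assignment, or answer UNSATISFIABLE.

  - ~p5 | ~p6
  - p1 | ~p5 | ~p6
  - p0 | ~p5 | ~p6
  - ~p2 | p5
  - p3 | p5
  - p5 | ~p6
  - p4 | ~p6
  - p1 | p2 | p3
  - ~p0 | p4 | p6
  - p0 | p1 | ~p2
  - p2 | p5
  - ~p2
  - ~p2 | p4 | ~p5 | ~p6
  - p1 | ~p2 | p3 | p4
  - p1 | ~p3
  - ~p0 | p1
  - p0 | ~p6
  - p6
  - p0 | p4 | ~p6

Case p6 = True:
  (~p5 | ~p6) forces p5 = False.
  Clause (p5 | ~p6) is falsified — contradiction.
Case p6 = False:
  Clause (p6) is falsified — contradiction.
Both cases fail, so the formula is unsatisfiable.

The formula is unsatisfiable.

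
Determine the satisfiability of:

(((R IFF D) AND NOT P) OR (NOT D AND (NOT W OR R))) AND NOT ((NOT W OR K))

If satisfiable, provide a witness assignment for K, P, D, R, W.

K: False, P: False, D: True, R: True, W: True

  ((R IFF D) AND NOT P) OR (NOT D AND (NOT W OR R)) = True
    (R IFF D) AND NOT P = True
      R IFF D = True
      NOT P = True
    NOT D AND (NOT W OR R) = False
      NOT D = False
      NOT W OR R = True
        NOT W = False
  NOT ((NOT W OR K)) = True
    NOT W OR K = False
      NOT W = False
Both conjuncts True, so the formula holds.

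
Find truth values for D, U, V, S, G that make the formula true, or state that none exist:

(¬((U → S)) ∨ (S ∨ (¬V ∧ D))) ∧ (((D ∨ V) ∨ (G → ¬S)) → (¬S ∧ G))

D = True, U = True, V = True, S = False, G = True

  ¬((U → S)) ∨ (S ∨ (¬V ∧ D)) = True
    ¬((U → S)) = True
      U → S = False
    S ∨ (¬V ∧ D) = False
      ¬V ∧ D = False
        ¬V = False
  ((D ∨ V) ∨ (G → ¬S)) → (¬S ∧ G) = True
    (D ∨ V) ∨ (G → ¬S) = True
      D ∨ V = True
      G → ¬S = True
        ¬S = True
    ¬S ∧ G = True
      ¬S = True
Both conjuncts True, so the formula holds.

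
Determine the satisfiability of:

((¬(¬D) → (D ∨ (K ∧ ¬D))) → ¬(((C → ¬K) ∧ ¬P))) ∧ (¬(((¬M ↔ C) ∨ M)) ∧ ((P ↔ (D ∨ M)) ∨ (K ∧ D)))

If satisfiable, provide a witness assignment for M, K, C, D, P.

M=F, K=T, C=F, D=T, P=T

  (¬(¬D) → (D ∨ (K ∧ ¬D))) → ¬(((C → ¬K) ∧ ¬P)) = True
    ¬(¬D) → (D ∨ (K ∧ ¬D)) = True
      ¬(¬D) = True
        ¬D = False
      D ∨ (K ∧ ¬D) = True
        K ∧ ¬D = False
          ¬D = False
    ¬(((C → ¬K) ∧ ¬P)) = True
      (C → ¬K) ∧ ¬P = False
        C → ¬K = True
          ¬K = False
        ¬P = False
  ¬(((¬M ↔ C) ∨ M)) ∧ ((P ↔ (D ∨ M)) ∨ (K ∧ D)) = True
    ¬(((¬M ↔ C) ∨ M)) = True
      (¬M ↔ C) ∨ M = False
        ¬M ↔ C = False
          ¬M = True
    (P ↔ (D ∨ M)) ∨ (K ∧ D) = True
      P ↔ (D ∨ M) = True
        D ∨ M = True
      K ∧ D = True
Both conjuncts True, so the formula holds.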